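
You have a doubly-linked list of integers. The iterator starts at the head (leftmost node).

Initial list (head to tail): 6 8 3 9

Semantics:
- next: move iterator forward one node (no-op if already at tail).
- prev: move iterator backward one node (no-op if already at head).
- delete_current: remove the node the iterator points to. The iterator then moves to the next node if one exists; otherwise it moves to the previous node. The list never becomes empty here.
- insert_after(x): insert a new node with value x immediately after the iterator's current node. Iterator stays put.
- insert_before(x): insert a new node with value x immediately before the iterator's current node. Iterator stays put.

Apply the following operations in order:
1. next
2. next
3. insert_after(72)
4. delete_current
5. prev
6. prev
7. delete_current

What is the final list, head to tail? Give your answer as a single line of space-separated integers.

After 1 (next): list=[6, 8, 3, 9] cursor@8
After 2 (next): list=[6, 8, 3, 9] cursor@3
After 3 (insert_after(72)): list=[6, 8, 3, 72, 9] cursor@3
After 4 (delete_current): list=[6, 8, 72, 9] cursor@72
After 5 (prev): list=[6, 8, 72, 9] cursor@8
After 6 (prev): list=[6, 8, 72, 9] cursor@6
After 7 (delete_current): list=[8, 72, 9] cursor@8

Answer: 8 72 9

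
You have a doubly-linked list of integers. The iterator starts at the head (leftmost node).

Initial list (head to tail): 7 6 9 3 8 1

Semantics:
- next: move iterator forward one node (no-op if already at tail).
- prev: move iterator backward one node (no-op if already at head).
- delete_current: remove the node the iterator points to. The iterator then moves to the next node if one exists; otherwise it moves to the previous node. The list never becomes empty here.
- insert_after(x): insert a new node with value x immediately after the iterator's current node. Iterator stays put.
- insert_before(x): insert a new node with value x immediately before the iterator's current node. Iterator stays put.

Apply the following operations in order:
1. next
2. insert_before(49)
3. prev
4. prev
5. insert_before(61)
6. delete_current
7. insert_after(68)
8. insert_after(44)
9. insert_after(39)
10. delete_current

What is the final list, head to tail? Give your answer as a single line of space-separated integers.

Answer: 61 39 44 68 6 9 3 8 1

Derivation:
After 1 (next): list=[7, 6, 9, 3, 8, 1] cursor@6
After 2 (insert_before(49)): list=[7, 49, 6, 9, 3, 8, 1] cursor@6
After 3 (prev): list=[7, 49, 6, 9, 3, 8, 1] cursor@49
After 4 (prev): list=[7, 49, 6, 9, 3, 8, 1] cursor@7
After 5 (insert_before(61)): list=[61, 7, 49, 6, 9, 3, 8, 1] cursor@7
After 6 (delete_current): list=[61, 49, 6, 9, 3, 8, 1] cursor@49
After 7 (insert_after(68)): list=[61, 49, 68, 6, 9, 3, 8, 1] cursor@49
After 8 (insert_after(44)): list=[61, 49, 44, 68, 6, 9, 3, 8, 1] cursor@49
After 9 (insert_after(39)): list=[61, 49, 39, 44, 68, 6, 9, 3, 8, 1] cursor@49
After 10 (delete_current): list=[61, 39, 44, 68, 6, 9, 3, 8, 1] cursor@39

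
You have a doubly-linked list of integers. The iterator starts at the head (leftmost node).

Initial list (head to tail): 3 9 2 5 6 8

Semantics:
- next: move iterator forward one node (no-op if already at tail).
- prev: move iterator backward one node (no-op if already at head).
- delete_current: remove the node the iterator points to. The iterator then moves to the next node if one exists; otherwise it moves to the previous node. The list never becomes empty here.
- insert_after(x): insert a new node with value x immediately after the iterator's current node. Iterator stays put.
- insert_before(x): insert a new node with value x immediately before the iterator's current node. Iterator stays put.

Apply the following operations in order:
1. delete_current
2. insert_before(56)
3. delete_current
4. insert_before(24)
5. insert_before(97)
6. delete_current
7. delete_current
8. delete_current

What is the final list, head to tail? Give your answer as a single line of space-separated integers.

Answer: 56 24 97 8

Derivation:
After 1 (delete_current): list=[9, 2, 5, 6, 8] cursor@9
After 2 (insert_before(56)): list=[56, 9, 2, 5, 6, 8] cursor@9
After 3 (delete_current): list=[56, 2, 5, 6, 8] cursor@2
After 4 (insert_before(24)): list=[56, 24, 2, 5, 6, 8] cursor@2
After 5 (insert_before(97)): list=[56, 24, 97, 2, 5, 6, 8] cursor@2
After 6 (delete_current): list=[56, 24, 97, 5, 6, 8] cursor@5
After 7 (delete_current): list=[56, 24, 97, 6, 8] cursor@6
After 8 (delete_current): list=[56, 24, 97, 8] cursor@8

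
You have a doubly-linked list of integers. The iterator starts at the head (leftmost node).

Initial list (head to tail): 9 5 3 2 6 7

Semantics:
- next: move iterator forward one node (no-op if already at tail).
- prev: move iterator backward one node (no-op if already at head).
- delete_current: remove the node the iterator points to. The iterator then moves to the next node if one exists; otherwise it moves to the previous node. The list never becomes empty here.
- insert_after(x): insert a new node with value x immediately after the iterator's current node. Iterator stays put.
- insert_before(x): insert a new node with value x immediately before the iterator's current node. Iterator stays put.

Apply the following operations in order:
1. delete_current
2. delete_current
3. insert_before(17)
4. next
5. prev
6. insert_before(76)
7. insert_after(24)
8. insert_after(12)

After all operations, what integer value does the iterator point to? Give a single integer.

After 1 (delete_current): list=[5, 3, 2, 6, 7] cursor@5
After 2 (delete_current): list=[3, 2, 6, 7] cursor@3
After 3 (insert_before(17)): list=[17, 3, 2, 6, 7] cursor@3
After 4 (next): list=[17, 3, 2, 6, 7] cursor@2
After 5 (prev): list=[17, 3, 2, 6, 7] cursor@3
After 6 (insert_before(76)): list=[17, 76, 3, 2, 6, 7] cursor@3
After 7 (insert_after(24)): list=[17, 76, 3, 24, 2, 6, 7] cursor@3
After 8 (insert_after(12)): list=[17, 76, 3, 12, 24, 2, 6, 7] cursor@3

Answer: 3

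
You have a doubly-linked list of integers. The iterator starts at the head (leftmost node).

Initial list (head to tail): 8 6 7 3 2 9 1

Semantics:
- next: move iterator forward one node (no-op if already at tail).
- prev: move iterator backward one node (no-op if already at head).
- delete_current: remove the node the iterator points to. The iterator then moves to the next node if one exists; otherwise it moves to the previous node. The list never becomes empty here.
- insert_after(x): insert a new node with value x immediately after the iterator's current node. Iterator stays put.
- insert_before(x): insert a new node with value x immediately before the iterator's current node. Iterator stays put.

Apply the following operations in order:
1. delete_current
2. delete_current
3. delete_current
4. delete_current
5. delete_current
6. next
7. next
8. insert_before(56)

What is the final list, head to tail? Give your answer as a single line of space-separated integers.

After 1 (delete_current): list=[6, 7, 3, 2, 9, 1] cursor@6
After 2 (delete_current): list=[7, 3, 2, 9, 1] cursor@7
After 3 (delete_current): list=[3, 2, 9, 1] cursor@3
After 4 (delete_current): list=[2, 9, 1] cursor@2
After 5 (delete_current): list=[9, 1] cursor@9
After 6 (next): list=[9, 1] cursor@1
After 7 (next): list=[9, 1] cursor@1
After 8 (insert_before(56)): list=[9, 56, 1] cursor@1

Answer: 9 56 1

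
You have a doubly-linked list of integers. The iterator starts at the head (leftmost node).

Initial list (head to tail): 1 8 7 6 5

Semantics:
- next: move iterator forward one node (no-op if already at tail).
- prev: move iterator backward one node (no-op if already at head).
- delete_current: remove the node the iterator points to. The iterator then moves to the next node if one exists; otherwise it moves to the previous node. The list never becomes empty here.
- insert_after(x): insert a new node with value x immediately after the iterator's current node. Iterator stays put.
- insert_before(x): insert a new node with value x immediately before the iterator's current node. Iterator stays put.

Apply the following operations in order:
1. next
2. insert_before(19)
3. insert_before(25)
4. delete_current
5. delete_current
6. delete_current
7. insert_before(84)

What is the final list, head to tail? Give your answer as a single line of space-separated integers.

After 1 (next): list=[1, 8, 7, 6, 5] cursor@8
After 2 (insert_before(19)): list=[1, 19, 8, 7, 6, 5] cursor@8
After 3 (insert_before(25)): list=[1, 19, 25, 8, 7, 6, 5] cursor@8
After 4 (delete_current): list=[1, 19, 25, 7, 6, 5] cursor@7
After 5 (delete_current): list=[1, 19, 25, 6, 5] cursor@6
After 6 (delete_current): list=[1, 19, 25, 5] cursor@5
After 7 (insert_before(84)): list=[1, 19, 25, 84, 5] cursor@5

Answer: 1 19 25 84 5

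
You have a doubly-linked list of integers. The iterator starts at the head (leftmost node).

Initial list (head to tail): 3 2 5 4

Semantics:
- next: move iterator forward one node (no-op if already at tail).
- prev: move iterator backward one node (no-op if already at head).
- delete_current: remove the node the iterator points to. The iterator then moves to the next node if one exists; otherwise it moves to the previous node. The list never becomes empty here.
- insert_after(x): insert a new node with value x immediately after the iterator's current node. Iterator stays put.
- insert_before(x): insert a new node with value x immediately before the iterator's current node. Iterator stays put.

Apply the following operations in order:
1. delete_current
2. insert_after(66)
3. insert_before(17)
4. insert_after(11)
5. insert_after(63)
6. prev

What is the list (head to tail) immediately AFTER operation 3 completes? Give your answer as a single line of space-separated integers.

Answer: 17 2 66 5 4

Derivation:
After 1 (delete_current): list=[2, 5, 4] cursor@2
After 2 (insert_after(66)): list=[2, 66, 5, 4] cursor@2
After 3 (insert_before(17)): list=[17, 2, 66, 5, 4] cursor@2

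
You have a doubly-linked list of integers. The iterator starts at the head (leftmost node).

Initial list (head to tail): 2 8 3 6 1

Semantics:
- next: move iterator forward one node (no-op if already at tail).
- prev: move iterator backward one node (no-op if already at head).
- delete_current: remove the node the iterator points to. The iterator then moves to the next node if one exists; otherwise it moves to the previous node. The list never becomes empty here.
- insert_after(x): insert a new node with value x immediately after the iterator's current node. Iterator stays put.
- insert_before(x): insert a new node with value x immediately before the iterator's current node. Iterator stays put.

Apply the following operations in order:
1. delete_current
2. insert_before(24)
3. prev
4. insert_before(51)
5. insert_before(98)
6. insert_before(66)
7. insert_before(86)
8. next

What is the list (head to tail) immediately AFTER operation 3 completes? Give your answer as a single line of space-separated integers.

Answer: 24 8 3 6 1

Derivation:
After 1 (delete_current): list=[8, 3, 6, 1] cursor@8
After 2 (insert_before(24)): list=[24, 8, 3, 6, 1] cursor@8
After 3 (prev): list=[24, 8, 3, 6, 1] cursor@24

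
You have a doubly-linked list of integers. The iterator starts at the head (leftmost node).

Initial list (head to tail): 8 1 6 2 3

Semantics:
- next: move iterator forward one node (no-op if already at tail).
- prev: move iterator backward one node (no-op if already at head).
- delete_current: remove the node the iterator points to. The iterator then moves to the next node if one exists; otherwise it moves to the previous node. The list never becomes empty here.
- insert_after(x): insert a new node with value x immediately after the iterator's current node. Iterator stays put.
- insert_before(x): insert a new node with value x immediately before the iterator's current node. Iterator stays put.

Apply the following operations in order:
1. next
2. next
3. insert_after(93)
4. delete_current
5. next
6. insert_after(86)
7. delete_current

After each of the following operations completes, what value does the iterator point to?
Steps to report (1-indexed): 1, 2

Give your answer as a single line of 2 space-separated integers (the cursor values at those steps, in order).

After 1 (next): list=[8, 1, 6, 2, 3] cursor@1
After 2 (next): list=[8, 1, 6, 2, 3] cursor@6
After 3 (insert_after(93)): list=[8, 1, 6, 93, 2, 3] cursor@6
After 4 (delete_current): list=[8, 1, 93, 2, 3] cursor@93
After 5 (next): list=[8, 1, 93, 2, 3] cursor@2
After 6 (insert_after(86)): list=[8, 1, 93, 2, 86, 3] cursor@2
After 7 (delete_current): list=[8, 1, 93, 86, 3] cursor@86

Answer: 1 6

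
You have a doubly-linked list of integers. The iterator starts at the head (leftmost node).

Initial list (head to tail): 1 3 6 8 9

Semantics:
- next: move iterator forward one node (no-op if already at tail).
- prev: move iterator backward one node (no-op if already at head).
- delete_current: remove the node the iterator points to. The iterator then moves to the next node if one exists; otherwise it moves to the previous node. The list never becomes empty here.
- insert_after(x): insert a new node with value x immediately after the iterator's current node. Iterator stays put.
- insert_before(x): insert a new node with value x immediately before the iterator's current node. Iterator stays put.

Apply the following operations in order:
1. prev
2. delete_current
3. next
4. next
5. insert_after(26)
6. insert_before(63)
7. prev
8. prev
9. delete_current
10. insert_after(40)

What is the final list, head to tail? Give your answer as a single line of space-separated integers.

After 1 (prev): list=[1, 3, 6, 8, 9] cursor@1
After 2 (delete_current): list=[3, 6, 8, 9] cursor@3
After 3 (next): list=[3, 6, 8, 9] cursor@6
After 4 (next): list=[3, 6, 8, 9] cursor@8
After 5 (insert_after(26)): list=[3, 6, 8, 26, 9] cursor@8
After 6 (insert_before(63)): list=[3, 6, 63, 8, 26, 9] cursor@8
After 7 (prev): list=[3, 6, 63, 8, 26, 9] cursor@63
After 8 (prev): list=[3, 6, 63, 8, 26, 9] cursor@6
After 9 (delete_current): list=[3, 63, 8, 26, 9] cursor@63
After 10 (insert_after(40)): list=[3, 63, 40, 8, 26, 9] cursor@63

Answer: 3 63 40 8 26 9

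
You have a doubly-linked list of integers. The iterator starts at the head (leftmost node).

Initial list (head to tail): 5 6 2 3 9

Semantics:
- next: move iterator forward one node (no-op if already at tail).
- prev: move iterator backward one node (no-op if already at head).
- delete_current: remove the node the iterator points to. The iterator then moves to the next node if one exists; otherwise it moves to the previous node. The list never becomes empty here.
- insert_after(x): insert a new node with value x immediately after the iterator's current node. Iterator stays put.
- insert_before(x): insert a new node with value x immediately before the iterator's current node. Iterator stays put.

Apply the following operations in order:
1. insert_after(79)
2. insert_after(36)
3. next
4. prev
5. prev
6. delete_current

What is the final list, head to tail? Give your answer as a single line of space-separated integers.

Answer: 36 79 6 2 3 9

Derivation:
After 1 (insert_after(79)): list=[5, 79, 6, 2, 3, 9] cursor@5
After 2 (insert_after(36)): list=[5, 36, 79, 6, 2, 3, 9] cursor@5
After 3 (next): list=[5, 36, 79, 6, 2, 3, 9] cursor@36
After 4 (prev): list=[5, 36, 79, 6, 2, 3, 9] cursor@5
After 5 (prev): list=[5, 36, 79, 6, 2, 3, 9] cursor@5
After 6 (delete_current): list=[36, 79, 6, 2, 3, 9] cursor@36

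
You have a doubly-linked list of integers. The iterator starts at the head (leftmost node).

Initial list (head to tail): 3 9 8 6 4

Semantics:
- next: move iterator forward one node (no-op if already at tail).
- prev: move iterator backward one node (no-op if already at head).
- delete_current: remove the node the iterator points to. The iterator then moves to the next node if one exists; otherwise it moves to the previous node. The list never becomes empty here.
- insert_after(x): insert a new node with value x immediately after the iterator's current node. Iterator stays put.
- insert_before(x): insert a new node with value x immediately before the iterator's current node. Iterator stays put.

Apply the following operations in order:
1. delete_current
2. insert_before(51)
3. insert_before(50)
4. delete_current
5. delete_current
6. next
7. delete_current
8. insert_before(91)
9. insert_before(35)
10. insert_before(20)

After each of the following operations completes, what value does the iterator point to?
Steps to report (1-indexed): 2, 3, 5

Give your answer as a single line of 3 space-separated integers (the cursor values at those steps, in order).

Answer: 9 9 6

Derivation:
After 1 (delete_current): list=[9, 8, 6, 4] cursor@9
After 2 (insert_before(51)): list=[51, 9, 8, 6, 4] cursor@9
After 3 (insert_before(50)): list=[51, 50, 9, 8, 6, 4] cursor@9
After 4 (delete_current): list=[51, 50, 8, 6, 4] cursor@8
After 5 (delete_current): list=[51, 50, 6, 4] cursor@6
After 6 (next): list=[51, 50, 6, 4] cursor@4
After 7 (delete_current): list=[51, 50, 6] cursor@6
After 8 (insert_before(91)): list=[51, 50, 91, 6] cursor@6
After 9 (insert_before(35)): list=[51, 50, 91, 35, 6] cursor@6
After 10 (insert_before(20)): list=[51, 50, 91, 35, 20, 6] cursor@6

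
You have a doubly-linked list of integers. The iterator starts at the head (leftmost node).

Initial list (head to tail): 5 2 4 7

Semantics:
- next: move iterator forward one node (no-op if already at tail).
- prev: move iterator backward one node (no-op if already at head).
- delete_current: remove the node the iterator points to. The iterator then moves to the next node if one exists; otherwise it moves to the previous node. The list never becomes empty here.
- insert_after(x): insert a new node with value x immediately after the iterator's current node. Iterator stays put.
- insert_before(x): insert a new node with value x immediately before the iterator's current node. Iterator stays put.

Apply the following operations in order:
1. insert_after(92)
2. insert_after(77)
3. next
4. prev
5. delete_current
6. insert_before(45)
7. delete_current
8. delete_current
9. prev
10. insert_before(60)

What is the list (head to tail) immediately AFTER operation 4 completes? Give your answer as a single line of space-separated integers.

Answer: 5 77 92 2 4 7

Derivation:
After 1 (insert_after(92)): list=[5, 92, 2, 4, 7] cursor@5
After 2 (insert_after(77)): list=[5, 77, 92, 2, 4, 7] cursor@5
After 3 (next): list=[5, 77, 92, 2, 4, 7] cursor@77
After 4 (prev): list=[5, 77, 92, 2, 4, 7] cursor@5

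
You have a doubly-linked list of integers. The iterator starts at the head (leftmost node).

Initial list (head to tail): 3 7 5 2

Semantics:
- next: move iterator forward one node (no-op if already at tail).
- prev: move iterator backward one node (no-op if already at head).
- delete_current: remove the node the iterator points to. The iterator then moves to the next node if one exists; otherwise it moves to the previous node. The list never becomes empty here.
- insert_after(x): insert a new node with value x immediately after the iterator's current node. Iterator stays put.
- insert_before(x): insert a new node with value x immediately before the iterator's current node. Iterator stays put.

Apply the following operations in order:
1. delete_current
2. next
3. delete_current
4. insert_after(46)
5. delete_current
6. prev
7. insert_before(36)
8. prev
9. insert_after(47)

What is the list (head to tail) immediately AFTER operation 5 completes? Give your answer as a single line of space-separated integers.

After 1 (delete_current): list=[7, 5, 2] cursor@7
After 2 (next): list=[7, 5, 2] cursor@5
After 3 (delete_current): list=[7, 2] cursor@2
After 4 (insert_after(46)): list=[7, 2, 46] cursor@2
After 5 (delete_current): list=[7, 46] cursor@46

Answer: 7 46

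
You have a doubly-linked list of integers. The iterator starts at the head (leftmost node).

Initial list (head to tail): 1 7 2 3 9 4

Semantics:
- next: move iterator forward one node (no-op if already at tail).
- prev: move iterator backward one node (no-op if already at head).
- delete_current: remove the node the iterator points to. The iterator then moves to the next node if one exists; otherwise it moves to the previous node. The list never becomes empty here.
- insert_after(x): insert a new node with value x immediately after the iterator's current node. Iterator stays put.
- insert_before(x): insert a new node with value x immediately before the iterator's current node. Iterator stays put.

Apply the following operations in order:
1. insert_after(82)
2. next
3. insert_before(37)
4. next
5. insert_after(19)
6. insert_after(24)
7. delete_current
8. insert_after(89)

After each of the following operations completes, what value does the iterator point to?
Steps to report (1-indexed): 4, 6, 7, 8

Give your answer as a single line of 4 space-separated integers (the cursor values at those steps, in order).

Answer: 7 7 24 24

Derivation:
After 1 (insert_after(82)): list=[1, 82, 7, 2, 3, 9, 4] cursor@1
After 2 (next): list=[1, 82, 7, 2, 3, 9, 4] cursor@82
After 3 (insert_before(37)): list=[1, 37, 82, 7, 2, 3, 9, 4] cursor@82
After 4 (next): list=[1, 37, 82, 7, 2, 3, 9, 4] cursor@7
After 5 (insert_after(19)): list=[1, 37, 82, 7, 19, 2, 3, 9, 4] cursor@7
After 6 (insert_after(24)): list=[1, 37, 82, 7, 24, 19, 2, 3, 9, 4] cursor@7
After 7 (delete_current): list=[1, 37, 82, 24, 19, 2, 3, 9, 4] cursor@24
After 8 (insert_after(89)): list=[1, 37, 82, 24, 89, 19, 2, 3, 9, 4] cursor@24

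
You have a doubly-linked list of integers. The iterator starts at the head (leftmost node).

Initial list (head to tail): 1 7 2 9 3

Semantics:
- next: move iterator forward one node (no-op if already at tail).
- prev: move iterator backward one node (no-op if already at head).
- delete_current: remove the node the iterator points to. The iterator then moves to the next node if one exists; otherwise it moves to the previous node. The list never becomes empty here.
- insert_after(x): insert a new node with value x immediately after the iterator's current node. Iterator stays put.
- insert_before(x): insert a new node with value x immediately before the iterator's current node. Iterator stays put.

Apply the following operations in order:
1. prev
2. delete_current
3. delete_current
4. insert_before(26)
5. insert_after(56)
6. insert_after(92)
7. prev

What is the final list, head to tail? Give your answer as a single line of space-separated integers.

Answer: 26 2 92 56 9 3

Derivation:
After 1 (prev): list=[1, 7, 2, 9, 3] cursor@1
After 2 (delete_current): list=[7, 2, 9, 3] cursor@7
After 3 (delete_current): list=[2, 9, 3] cursor@2
After 4 (insert_before(26)): list=[26, 2, 9, 3] cursor@2
After 5 (insert_after(56)): list=[26, 2, 56, 9, 3] cursor@2
After 6 (insert_after(92)): list=[26, 2, 92, 56, 9, 3] cursor@2
After 7 (prev): list=[26, 2, 92, 56, 9, 3] cursor@26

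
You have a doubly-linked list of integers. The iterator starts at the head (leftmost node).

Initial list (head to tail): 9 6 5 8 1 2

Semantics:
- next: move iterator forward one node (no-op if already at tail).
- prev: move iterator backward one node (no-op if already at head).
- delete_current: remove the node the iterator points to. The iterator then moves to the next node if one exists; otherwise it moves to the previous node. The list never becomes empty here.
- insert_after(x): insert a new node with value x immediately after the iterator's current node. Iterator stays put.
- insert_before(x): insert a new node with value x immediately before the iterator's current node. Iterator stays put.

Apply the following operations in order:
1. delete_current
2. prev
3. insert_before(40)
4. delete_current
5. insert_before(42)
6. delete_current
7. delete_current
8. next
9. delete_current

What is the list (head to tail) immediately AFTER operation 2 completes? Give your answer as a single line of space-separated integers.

After 1 (delete_current): list=[6, 5, 8, 1, 2] cursor@6
After 2 (prev): list=[6, 5, 8, 1, 2] cursor@6

Answer: 6 5 8 1 2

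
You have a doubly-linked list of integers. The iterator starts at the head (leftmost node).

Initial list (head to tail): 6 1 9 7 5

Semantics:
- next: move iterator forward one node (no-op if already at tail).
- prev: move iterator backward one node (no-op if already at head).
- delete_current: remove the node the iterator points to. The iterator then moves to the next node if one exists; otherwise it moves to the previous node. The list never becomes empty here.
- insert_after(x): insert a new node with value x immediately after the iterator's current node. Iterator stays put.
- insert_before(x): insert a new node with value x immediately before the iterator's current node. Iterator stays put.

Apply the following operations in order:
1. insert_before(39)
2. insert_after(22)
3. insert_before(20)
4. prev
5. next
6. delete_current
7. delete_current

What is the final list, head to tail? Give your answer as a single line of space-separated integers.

Answer: 39 20 1 9 7 5

Derivation:
After 1 (insert_before(39)): list=[39, 6, 1, 9, 7, 5] cursor@6
After 2 (insert_after(22)): list=[39, 6, 22, 1, 9, 7, 5] cursor@6
After 3 (insert_before(20)): list=[39, 20, 6, 22, 1, 9, 7, 5] cursor@6
After 4 (prev): list=[39, 20, 6, 22, 1, 9, 7, 5] cursor@20
After 5 (next): list=[39, 20, 6, 22, 1, 9, 7, 5] cursor@6
After 6 (delete_current): list=[39, 20, 22, 1, 9, 7, 5] cursor@22
After 7 (delete_current): list=[39, 20, 1, 9, 7, 5] cursor@1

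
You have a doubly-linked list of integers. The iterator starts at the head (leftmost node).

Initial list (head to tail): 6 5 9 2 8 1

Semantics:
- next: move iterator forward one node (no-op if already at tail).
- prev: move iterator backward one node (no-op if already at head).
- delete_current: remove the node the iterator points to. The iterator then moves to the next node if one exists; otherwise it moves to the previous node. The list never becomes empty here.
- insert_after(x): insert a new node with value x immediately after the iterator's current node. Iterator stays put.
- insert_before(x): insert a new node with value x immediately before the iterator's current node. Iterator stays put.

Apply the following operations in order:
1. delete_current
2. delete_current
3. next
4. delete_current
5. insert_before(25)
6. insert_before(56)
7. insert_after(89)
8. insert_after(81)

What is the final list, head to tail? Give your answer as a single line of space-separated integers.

After 1 (delete_current): list=[5, 9, 2, 8, 1] cursor@5
After 2 (delete_current): list=[9, 2, 8, 1] cursor@9
After 3 (next): list=[9, 2, 8, 1] cursor@2
After 4 (delete_current): list=[9, 8, 1] cursor@8
After 5 (insert_before(25)): list=[9, 25, 8, 1] cursor@8
After 6 (insert_before(56)): list=[9, 25, 56, 8, 1] cursor@8
After 7 (insert_after(89)): list=[9, 25, 56, 8, 89, 1] cursor@8
After 8 (insert_after(81)): list=[9, 25, 56, 8, 81, 89, 1] cursor@8

Answer: 9 25 56 8 81 89 1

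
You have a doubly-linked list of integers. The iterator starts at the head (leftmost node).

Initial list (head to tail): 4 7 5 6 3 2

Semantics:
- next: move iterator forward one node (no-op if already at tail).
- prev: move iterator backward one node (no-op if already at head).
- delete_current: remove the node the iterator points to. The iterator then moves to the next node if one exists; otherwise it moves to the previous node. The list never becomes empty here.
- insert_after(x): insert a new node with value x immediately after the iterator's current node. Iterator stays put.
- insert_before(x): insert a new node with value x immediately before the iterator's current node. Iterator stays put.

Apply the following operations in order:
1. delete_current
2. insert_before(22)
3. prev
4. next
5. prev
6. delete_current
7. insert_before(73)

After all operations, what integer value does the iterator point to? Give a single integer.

After 1 (delete_current): list=[7, 5, 6, 3, 2] cursor@7
After 2 (insert_before(22)): list=[22, 7, 5, 6, 3, 2] cursor@7
After 3 (prev): list=[22, 7, 5, 6, 3, 2] cursor@22
After 4 (next): list=[22, 7, 5, 6, 3, 2] cursor@7
After 5 (prev): list=[22, 7, 5, 6, 3, 2] cursor@22
After 6 (delete_current): list=[7, 5, 6, 3, 2] cursor@7
After 7 (insert_before(73)): list=[73, 7, 5, 6, 3, 2] cursor@7

Answer: 7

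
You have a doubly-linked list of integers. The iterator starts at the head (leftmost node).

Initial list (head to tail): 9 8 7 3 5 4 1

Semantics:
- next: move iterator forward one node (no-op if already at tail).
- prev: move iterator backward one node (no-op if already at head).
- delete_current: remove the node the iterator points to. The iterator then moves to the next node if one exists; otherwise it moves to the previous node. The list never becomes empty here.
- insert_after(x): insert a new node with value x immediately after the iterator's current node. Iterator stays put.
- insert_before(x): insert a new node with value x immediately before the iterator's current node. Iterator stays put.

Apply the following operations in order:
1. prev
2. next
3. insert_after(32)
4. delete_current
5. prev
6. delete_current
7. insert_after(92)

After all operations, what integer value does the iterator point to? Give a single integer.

Answer: 32

Derivation:
After 1 (prev): list=[9, 8, 7, 3, 5, 4, 1] cursor@9
After 2 (next): list=[9, 8, 7, 3, 5, 4, 1] cursor@8
After 3 (insert_after(32)): list=[9, 8, 32, 7, 3, 5, 4, 1] cursor@8
After 4 (delete_current): list=[9, 32, 7, 3, 5, 4, 1] cursor@32
After 5 (prev): list=[9, 32, 7, 3, 5, 4, 1] cursor@9
After 6 (delete_current): list=[32, 7, 3, 5, 4, 1] cursor@32
After 7 (insert_after(92)): list=[32, 92, 7, 3, 5, 4, 1] cursor@32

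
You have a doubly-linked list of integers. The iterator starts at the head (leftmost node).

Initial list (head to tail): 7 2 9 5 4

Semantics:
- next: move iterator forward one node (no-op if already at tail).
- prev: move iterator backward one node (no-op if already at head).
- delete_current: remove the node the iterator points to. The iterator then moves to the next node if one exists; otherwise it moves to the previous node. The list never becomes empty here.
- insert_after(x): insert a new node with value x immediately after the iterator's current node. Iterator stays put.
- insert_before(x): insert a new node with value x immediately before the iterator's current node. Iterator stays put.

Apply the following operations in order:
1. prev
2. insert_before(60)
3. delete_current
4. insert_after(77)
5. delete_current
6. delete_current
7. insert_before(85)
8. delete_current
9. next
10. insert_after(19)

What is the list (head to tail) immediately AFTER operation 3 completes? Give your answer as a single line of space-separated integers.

After 1 (prev): list=[7, 2, 9, 5, 4] cursor@7
After 2 (insert_before(60)): list=[60, 7, 2, 9, 5, 4] cursor@7
After 3 (delete_current): list=[60, 2, 9, 5, 4] cursor@2

Answer: 60 2 9 5 4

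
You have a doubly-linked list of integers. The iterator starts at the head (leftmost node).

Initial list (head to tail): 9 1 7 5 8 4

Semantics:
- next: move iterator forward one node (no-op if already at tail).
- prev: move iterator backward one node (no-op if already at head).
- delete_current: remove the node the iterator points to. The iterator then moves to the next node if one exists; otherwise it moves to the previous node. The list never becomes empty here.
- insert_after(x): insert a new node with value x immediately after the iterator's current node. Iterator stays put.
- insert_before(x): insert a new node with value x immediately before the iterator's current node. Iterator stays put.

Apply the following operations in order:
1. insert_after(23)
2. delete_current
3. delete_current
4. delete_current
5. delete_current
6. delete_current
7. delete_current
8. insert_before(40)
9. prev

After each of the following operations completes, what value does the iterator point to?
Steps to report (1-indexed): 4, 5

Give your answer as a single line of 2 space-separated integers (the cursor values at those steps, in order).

After 1 (insert_after(23)): list=[9, 23, 1, 7, 5, 8, 4] cursor@9
After 2 (delete_current): list=[23, 1, 7, 5, 8, 4] cursor@23
After 3 (delete_current): list=[1, 7, 5, 8, 4] cursor@1
After 4 (delete_current): list=[7, 5, 8, 4] cursor@7
After 5 (delete_current): list=[5, 8, 4] cursor@5
After 6 (delete_current): list=[8, 4] cursor@8
After 7 (delete_current): list=[4] cursor@4
After 8 (insert_before(40)): list=[40, 4] cursor@4
After 9 (prev): list=[40, 4] cursor@40

Answer: 7 5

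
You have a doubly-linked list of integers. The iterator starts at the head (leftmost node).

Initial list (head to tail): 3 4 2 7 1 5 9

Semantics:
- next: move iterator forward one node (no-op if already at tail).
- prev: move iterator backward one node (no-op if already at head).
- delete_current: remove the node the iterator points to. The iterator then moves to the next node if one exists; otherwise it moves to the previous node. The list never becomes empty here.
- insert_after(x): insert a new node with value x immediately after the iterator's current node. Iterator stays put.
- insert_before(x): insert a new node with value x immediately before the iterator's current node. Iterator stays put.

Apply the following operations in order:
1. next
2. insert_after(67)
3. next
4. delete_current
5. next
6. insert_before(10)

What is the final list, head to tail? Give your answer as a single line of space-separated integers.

Answer: 3 4 2 10 7 1 5 9

Derivation:
After 1 (next): list=[3, 4, 2, 7, 1, 5, 9] cursor@4
After 2 (insert_after(67)): list=[3, 4, 67, 2, 7, 1, 5, 9] cursor@4
After 3 (next): list=[3, 4, 67, 2, 7, 1, 5, 9] cursor@67
After 4 (delete_current): list=[3, 4, 2, 7, 1, 5, 9] cursor@2
After 5 (next): list=[3, 4, 2, 7, 1, 5, 9] cursor@7
After 6 (insert_before(10)): list=[3, 4, 2, 10, 7, 1, 5, 9] cursor@7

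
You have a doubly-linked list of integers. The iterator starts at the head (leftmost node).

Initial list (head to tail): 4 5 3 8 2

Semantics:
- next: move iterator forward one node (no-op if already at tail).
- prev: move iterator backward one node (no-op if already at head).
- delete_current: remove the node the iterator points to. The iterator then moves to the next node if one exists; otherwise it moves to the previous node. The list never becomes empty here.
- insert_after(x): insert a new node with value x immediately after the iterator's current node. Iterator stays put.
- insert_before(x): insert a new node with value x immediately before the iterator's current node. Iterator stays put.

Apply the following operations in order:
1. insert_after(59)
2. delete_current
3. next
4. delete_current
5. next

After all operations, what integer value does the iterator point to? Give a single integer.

After 1 (insert_after(59)): list=[4, 59, 5, 3, 8, 2] cursor@4
After 2 (delete_current): list=[59, 5, 3, 8, 2] cursor@59
After 3 (next): list=[59, 5, 3, 8, 2] cursor@5
After 4 (delete_current): list=[59, 3, 8, 2] cursor@3
After 5 (next): list=[59, 3, 8, 2] cursor@8

Answer: 8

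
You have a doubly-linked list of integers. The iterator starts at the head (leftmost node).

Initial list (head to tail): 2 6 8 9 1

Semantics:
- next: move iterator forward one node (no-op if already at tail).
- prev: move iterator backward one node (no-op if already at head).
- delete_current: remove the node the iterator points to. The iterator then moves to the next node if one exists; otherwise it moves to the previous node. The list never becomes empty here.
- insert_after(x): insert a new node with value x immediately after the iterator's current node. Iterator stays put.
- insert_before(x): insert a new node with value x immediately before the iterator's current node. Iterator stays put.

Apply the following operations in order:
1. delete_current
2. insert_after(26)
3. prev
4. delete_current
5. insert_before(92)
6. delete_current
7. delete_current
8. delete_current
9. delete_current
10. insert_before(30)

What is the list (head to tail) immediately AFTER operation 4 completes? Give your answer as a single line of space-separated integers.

After 1 (delete_current): list=[6, 8, 9, 1] cursor@6
After 2 (insert_after(26)): list=[6, 26, 8, 9, 1] cursor@6
After 3 (prev): list=[6, 26, 8, 9, 1] cursor@6
After 4 (delete_current): list=[26, 8, 9, 1] cursor@26

Answer: 26 8 9 1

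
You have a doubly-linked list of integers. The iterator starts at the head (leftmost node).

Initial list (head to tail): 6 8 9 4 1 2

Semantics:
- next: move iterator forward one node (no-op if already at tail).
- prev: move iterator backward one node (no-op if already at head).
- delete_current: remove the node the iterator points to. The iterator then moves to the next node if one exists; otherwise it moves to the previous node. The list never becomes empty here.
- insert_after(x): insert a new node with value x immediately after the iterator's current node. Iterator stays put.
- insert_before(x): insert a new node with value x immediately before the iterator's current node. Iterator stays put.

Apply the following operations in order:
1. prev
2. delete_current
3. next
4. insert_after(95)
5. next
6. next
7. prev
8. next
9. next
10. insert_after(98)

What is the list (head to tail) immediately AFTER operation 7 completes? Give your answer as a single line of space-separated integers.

Answer: 8 9 95 4 1 2

Derivation:
After 1 (prev): list=[6, 8, 9, 4, 1, 2] cursor@6
After 2 (delete_current): list=[8, 9, 4, 1, 2] cursor@8
After 3 (next): list=[8, 9, 4, 1, 2] cursor@9
After 4 (insert_after(95)): list=[8, 9, 95, 4, 1, 2] cursor@9
After 5 (next): list=[8, 9, 95, 4, 1, 2] cursor@95
After 6 (next): list=[8, 9, 95, 4, 1, 2] cursor@4
After 7 (prev): list=[8, 9, 95, 4, 1, 2] cursor@95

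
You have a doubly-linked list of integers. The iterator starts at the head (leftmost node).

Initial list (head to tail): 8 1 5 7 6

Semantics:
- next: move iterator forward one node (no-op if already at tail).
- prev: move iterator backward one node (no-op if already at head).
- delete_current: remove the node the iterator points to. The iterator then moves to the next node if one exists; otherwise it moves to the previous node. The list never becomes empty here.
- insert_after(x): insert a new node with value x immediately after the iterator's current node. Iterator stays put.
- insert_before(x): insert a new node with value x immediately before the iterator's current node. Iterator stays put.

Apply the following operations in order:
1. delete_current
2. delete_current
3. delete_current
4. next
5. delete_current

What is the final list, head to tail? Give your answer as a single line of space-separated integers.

Answer: 7

Derivation:
After 1 (delete_current): list=[1, 5, 7, 6] cursor@1
After 2 (delete_current): list=[5, 7, 6] cursor@5
After 3 (delete_current): list=[7, 6] cursor@7
After 4 (next): list=[7, 6] cursor@6
After 5 (delete_current): list=[7] cursor@7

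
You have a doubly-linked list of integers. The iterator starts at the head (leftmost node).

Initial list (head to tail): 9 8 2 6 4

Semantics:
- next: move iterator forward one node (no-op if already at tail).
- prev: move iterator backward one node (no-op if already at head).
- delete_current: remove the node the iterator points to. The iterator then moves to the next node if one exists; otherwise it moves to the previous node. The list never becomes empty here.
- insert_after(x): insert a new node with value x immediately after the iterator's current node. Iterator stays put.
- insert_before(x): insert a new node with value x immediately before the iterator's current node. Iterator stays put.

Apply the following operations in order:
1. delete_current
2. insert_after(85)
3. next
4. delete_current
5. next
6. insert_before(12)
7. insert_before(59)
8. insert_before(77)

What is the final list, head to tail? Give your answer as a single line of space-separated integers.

After 1 (delete_current): list=[8, 2, 6, 4] cursor@8
After 2 (insert_after(85)): list=[8, 85, 2, 6, 4] cursor@8
After 3 (next): list=[8, 85, 2, 6, 4] cursor@85
After 4 (delete_current): list=[8, 2, 6, 4] cursor@2
After 5 (next): list=[8, 2, 6, 4] cursor@6
After 6 (insert_before(12)): list=[8, 2, 12, 6, 4] cursor@6
After 7 (insert_before(59)): list=[8, 2, 12, 59, 6, 4] cursor@6
After 8 (insert_before(77)): list=[8, 2, 12, 59, 77, 6, 4] cursor@6

Answer: 8 2 12 59 77 6 4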